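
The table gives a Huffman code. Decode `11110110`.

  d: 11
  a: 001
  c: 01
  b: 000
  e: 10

Read left to right; each codeword is recognised as soon as it completes (prefix code):
  11→d | 11→d | 01→c | 10→e
Decoded message: ddce

ddce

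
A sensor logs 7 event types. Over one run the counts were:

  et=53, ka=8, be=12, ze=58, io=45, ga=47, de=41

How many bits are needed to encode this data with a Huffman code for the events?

Build the Huffman tree bottom-up:
merge ka(8) and be(12): 20
merge 20 and de(41): 61
merge io(45) and ga(47): 92
merge et(53) and ze(58): 111
merge 61 and 92: 153
merge 111 and 153: 264
Each symbol's bit-cost is frequency × depth; summing gives 701 bits (equivalently 20 + 61 + 92 + 111 + 153 + 264).

701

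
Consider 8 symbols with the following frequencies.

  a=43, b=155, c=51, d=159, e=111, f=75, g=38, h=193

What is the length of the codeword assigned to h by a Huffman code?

Build the tree from the bottom:
g(38) + a(43) → 81
c(51) + f(75) → 126
81 + e(111) → 192
126 + b(155) → 281
d(159) + 192 → 351
h(193) + 281 → 474
351 + 474 → 825
The subtree containing h is merged 2 times, so code length = 2.

2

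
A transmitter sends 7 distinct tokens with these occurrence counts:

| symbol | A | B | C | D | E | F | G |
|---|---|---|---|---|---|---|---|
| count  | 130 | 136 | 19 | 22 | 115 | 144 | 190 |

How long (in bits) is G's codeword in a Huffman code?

Huffman merges, smallest pair first:
combine C(19), D(22) → 41
combine 41, E(115) → 156
combine A(130), B(136) → 266
combine F(144), 156 → 300
combine G(190), 266 → 456
combine 300, 456 → 756
G sits 2 levels below the root, so its codeword is 2 bits.

2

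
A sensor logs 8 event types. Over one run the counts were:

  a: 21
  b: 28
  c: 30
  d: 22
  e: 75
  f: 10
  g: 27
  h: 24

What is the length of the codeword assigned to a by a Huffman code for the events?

Build the tree from the bottom:
f(10) + a(21) → 31
d(22) + h(24) → 46
g(27) + b(28) → 55
c(30) + 31 → 61
46 + 55 → 101
61 + e(75) → 136
101 + 136 → 237
The subtree containing a is merged 4 times, so code length = 4.

4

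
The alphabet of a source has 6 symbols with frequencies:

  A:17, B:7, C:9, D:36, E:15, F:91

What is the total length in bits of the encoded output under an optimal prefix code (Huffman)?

354

Merge the two smallest weights repeatedly:
merge B(7) and C(9): 16
merge E(15) and 16: 31
merge A(17) and 31: 48
merge D(36) and 48: 84
merge 84 and F(91): 175
Each symbol's bit-cost is frequency × depth; summing gives 354 bits (equivalently 16 + 31 + 48 + 84 + 175).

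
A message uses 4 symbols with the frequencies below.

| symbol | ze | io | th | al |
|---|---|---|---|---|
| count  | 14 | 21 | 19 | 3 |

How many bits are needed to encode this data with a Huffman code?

Merge the two smallest weights repeatedly:
merge al(3) and ze(14): 17
merge 17 and th(19): 36
merge io(21) and 36: 57
Total encoded bits = sum of merged weights = 17 + 36 + 57 = 110.

110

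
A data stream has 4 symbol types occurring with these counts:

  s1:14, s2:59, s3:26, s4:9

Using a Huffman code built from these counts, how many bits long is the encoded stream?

180

Merge the two smallest weights repeatedly:
combine s4(9), s1(14) → 23
combine 23, s3(26) → 49
combine 49, s2(59) → 108
Each symbol's bit-cost is frequency × depth; summing gives 180 bits (equivalently 23 + 49 + 108).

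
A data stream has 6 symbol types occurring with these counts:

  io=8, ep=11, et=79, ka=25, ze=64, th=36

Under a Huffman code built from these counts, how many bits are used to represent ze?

2

Repeatedly merge the two smallest:
combine io(8), ep(11) → 19
combine 19, ka(25) → 44
combine th(36), 44 → 80
combine ze(64), et(79) → 143
combine 80, 143 → 223
ze's leaf is at depth 2, giving a 2-bit codeword.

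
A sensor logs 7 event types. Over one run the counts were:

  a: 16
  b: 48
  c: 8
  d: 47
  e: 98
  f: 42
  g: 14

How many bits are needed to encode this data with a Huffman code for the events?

Build the Huffman tree bottom-up:
c(8) + g(14) → 22
a(16) + 22 → 38
38 + f(42) → 80
d(47) + b(48) → 95
80 + 95 → 175
e(98) + 175 → 273
The encoded length is the sum of every internal node's weight: 22 + 38 + 80 + 95 + 175 + 273 = 683 bits.

683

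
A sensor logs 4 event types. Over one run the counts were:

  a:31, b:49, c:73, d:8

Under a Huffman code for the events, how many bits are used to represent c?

1

Huffman merges, smallest pair first:
d(8) + a(31) → 39
39 + b(49) → 88
c(73) + 88 → 161
c is a child of the root — depth 1, so its codeword is a single bit.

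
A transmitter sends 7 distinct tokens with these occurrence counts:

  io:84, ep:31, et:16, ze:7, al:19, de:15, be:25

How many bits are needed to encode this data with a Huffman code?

480

Greedily combine the two least-frequent nodes:
ze(7) + de(15) → 22
et(16) + al(19) → 35
22 + be(25) → 47
ep(31) + 35 → 66
47 + 66 → 113
io(84) + 113 → 197
Each symbol's bit-cost is frequency × depth; summing gives 480 bits (equivalently 22 + 35 + 47 + 66 + 113 + 197).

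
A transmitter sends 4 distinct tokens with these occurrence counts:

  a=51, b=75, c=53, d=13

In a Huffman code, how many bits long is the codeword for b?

1

Repeatedly merge the two smallest:
combine d(13), a(51) → 64
combine c(53), 64 → 117
combine b(75), 117 → 192
b is a child of the root — depth 1, so its codeword is a single bit.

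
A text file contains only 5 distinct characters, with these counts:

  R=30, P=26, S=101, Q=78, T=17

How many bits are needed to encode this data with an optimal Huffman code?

519

Build the Huffman tree bottom-up:
merge T(17) and P(26): 43
merge R(30) and 43: 73
merge 73 and Q(78): 151
merge S(101) and 151: 252
Each symbol's bit-cost is frequency × depth; summing gives 519 bits (equivalently 43 + 73 + 151 + 252).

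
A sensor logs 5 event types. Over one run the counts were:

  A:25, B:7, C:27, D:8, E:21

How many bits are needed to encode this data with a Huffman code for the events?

191

Greedily combine the two least-frequent nodes:
merge B(7) and D(8): 15
merge 15 and E(21): 36
merge A(25) and C(27): 52
merge 36 and 52: 88
The encoded length is the sum of every internal node's weight: 15 + 36 + 52 + 88 = 191 bits.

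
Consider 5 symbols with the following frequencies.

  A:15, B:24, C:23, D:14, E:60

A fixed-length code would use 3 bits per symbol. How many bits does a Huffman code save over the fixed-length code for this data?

Fixed-length: 3 bits × 136 symbols = 408 bits.
Huffman merges:
merge D(14) and A(15): 29
merge C(23) and B(24): 47
merge 29 and 47: 76
merge E(60) and 76: 136
Huffman total = 29 + 47 + 76 + 136 = 288 bits.
Saving = 408 − 288 = 120 bits.

120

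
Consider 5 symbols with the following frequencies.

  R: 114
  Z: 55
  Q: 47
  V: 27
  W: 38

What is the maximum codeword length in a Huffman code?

3

Merge the two lowest-weight nodes at each step:
V(27) + W(38) → 65
Q(47) + Z(55) → 102
65 + 102 → 167
R(114) + 167 → 281
The rarest symbols sit at the bottom; the longest codeword is 3 bits.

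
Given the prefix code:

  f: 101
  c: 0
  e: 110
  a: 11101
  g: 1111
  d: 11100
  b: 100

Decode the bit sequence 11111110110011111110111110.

gabgagc

Read left to right; each codeword is recognised as soon as it completes (prefix code):
  1111→g | 11101→a | 100→b | 1111→g | 11101→a | 1111→g | 0→c
Decoded message: gabgagc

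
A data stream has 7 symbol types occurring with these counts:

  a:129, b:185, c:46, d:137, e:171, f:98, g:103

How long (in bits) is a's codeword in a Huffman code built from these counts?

Repeatedly merge the two smallest:
merge c(46) and f(98): 144
merge g(103) and a(129): 232
merge d(137) and 144: 281
merge e(171) and b(185): 356
merge 232 and 281: 513
merge 356 and 513: 869
a sits 3 levels below the root, so its codeword is 3 bits.

3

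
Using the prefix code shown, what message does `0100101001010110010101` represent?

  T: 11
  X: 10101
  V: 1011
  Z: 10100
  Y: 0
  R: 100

Read left to right; each codeword is recognised as soon as it completes (prefix code):
  0→Y | 100→R | 10100→Z | 10101→X | 100→R | 10101→X
Decoded message: YRZXRX

YRZXRX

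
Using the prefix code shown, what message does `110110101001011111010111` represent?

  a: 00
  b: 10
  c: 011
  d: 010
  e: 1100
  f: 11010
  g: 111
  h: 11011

hdbdgfg

Read left to right; each codeword is recognised as soon as it completes (prefix code):
  11011→h | 010→d | 10→b | 010→d | 111→g | 11010→f | 111→g
Decoded message: hdbdgfg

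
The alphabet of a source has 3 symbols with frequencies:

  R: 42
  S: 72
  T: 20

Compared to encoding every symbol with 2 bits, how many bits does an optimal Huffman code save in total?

Fixed-length: 2 bits × 134 symbols = 268 bits.
Huffman merges:
T(20) + R(42) → 62
62 + S(72) → 134
Huffman total = 62 + 134 = 196 bits.
Saving = 268 − 196 = 72 bits.

72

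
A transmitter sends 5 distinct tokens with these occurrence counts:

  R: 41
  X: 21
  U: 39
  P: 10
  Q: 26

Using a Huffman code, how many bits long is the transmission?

305

Merge the two smallest weights repeatedly:
combine P(10), X(21) → 31
combine Q(26), 31 → 57
combine U(39), R(41) → 80
combine 57, 80 → 137
Each symbol's bit-cost is frequency × depth; summing gives 305 bits (equivalently 31 + 57 + 80 + 137).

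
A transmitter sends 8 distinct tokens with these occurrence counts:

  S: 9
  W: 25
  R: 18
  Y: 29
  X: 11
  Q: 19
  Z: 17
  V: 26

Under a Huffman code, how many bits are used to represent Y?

Repeatedly merge the two smallest:
combine S(9), X(11) → 20
combine Z(17), R(18) → 35
combine Q(19), 20 → 39
combine W(25), V(26) → 51
combine Y(29), 35 → 64
combine 39, 51 → 90
combine 64, 90 → 154
The subtree containing Y is merged 2 times, so code length = 2.

2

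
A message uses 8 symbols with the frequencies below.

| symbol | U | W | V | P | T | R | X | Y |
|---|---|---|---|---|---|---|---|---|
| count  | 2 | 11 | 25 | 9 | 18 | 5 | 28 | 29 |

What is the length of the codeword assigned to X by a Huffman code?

2

Huffman merges, smallest pair first:
U(2) + R(5) → 7
7 + P(9) → 16
W(11) + 16 → 27
T(18) + V(25) → 43
27 + X(28) → 55
Y(29) + 43 → 72
55 + 72 → 127
The subtree containing X is merged 2 times, so code length = 2.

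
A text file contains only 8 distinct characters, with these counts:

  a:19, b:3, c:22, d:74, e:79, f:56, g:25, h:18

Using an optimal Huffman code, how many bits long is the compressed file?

Merge the two smallest weights repeatedly:
combine b(3), h(18) → 21
combine a(19), 21 → 40
combine c(22), g(25) → 47
combine 40, 47 → 87
combine f(56), d(74) → 130
combine e(79), 87 → 166
combine 130, 166 → 296
Total encoded bits = sum of merged weights = 21 + 40 + 47 + 87 + 130 + 166 + 296 = 787.

787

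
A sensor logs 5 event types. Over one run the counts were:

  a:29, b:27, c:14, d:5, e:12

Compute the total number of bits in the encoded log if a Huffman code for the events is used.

Greedily combine the two least-frequent nodes:
combine d(5), e(12) → 17
combine c(14), 17 → 31
combine b(27), a(29) → 56
combine 31, 56 → 87
Each symbol's bit-cost is frequency × depth; summing gives 191 bits (equivalently 17 + 31 + 56 + 87).

191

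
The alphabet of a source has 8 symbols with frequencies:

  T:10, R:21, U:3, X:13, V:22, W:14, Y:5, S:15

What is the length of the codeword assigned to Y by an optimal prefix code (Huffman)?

Build the tree from the bottom:
combine U(3), Y(5) → 8
combine 8, T(10) → 18
combine X(13), W(14) → 27
combine S(15), 18 → 33
combine R(21), V(22) → 43
combine 27, 33 → 60
combine 43, 60 → 103
Y's leaf is at depth 5, giving a 5-bit codeword.

5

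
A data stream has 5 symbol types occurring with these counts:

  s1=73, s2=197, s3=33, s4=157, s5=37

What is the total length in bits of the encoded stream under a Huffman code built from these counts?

1010

Build the Huffman tree bottom-up:
merge s3(33) and s5(37): 70
merge 70 and s1(73): 143
merge 143 and s4(157): 300
merge s2(197) and 300: 497
The encoded length is the sum of every internal node's weight: 70 + 143 + 300 + 497 = 1010 bits.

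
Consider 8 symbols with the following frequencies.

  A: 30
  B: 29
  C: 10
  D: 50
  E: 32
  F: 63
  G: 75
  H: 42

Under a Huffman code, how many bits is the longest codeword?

Merge the two lowest-weight nodes at each step:
C(10) + B(29) → 39
A(30) + E(32) → 62
39 + H(42) → 81
D(50) + 62 → 112
F(63) + G(75) → 138
81 + 112 → 193
138 + 193 → 331
Maximum depth reached is 4.

4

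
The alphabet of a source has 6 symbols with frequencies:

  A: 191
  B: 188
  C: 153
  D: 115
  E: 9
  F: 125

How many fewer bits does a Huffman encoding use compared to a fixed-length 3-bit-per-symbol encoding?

Fixed-length: 3 bits × 781 symbols = 2343 bits.
Huffman merges:
combine E(9), D(115) → 124
combine 124, F(125) → 249
combine C(153), B(188) → 341
combine A(191), 249 → 440
combine 341, 440 → 781
Huffman total = 124 + 249 + 341 + 440 + 781 = 1935 bits.
Saving = 2343 − 1935 = 408 bits.

408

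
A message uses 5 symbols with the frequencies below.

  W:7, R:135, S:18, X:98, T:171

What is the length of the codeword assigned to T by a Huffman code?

1

Huffman merges, smallest pair first:
W(7) + S(18) → 25
25 + X(98) → 123
123 + R(135) → 258
T(171) + 258 → 429
T is merged only at the final step, so code length = 1.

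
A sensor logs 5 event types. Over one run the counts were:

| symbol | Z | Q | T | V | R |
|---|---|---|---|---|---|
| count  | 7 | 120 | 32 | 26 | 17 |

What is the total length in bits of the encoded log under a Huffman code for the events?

358

Merge the two smallest weights repeatedly:
Z(7) + R(17) → 24
24 + V(26) → 50
T(32) + 50 → 82
82 + Q(120) → 202
Total encoded bits = sum of merged weights = 24 + 50 + 82 + 202 = 358.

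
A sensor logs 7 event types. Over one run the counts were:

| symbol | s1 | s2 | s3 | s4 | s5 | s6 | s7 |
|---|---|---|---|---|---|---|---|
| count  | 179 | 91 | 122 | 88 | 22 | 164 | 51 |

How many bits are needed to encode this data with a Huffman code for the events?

1881

Build the Huffman tree bottom-up:
s5(22) + s7(51) → 73
73 + s4(88) → 161
s2(91) + s3(122) → 213
161 + s6(164) → 325
s1(179) + 213 → 392
325 + 392 → 717
The encoded length is the sum of every internal node's weight: 73 + 161 + 213 + 325 + 392 + 717 = 1881 bits.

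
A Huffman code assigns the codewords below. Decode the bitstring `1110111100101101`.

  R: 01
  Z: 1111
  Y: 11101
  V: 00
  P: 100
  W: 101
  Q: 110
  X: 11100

Read left to right; each codeword is recognised as soon as it completes (prefix code):
  11101→Y | 11100→X | 101→W | 101→W
Decoded message: YXWW

YXWW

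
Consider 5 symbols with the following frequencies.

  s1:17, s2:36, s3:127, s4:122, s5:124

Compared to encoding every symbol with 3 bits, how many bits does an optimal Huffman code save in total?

373

Fixed-length: 3 bits × 426 symbols = 1278 bits.
Huffman merges:
combine s1(17), s2(36) → 53
combine 53, s4(122) → 175
combine s5(124), s3(127) → 251
combine 175, 251 → 426
Huffman total = 53 + 175 + 251 + 426 = 905 bits.
Saving = 1278 − 905 = 373 bits.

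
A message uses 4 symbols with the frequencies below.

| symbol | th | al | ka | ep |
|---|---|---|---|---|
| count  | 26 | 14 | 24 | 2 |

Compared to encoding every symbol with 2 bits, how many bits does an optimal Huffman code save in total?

10

Fixed-length: 2 bits × 66 symbols = 132 bits.
Huffman merges:
merge ep(2) and al(14): 16
merge 16 and ka(24): 40
merge th(26) and 40: 66
Huffman total = 16 + 40 + 66 = 122 bits.
Saving = 132 − 122 = 10 bits.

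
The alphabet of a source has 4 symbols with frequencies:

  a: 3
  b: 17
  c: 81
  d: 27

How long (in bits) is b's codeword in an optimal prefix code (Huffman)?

3

Build the tree from the bottom:
combine a(3), b(17) → 20
combine 20, d(27) → 47
combine 47, c(81) → 128
b sits 3 levels below the root, so its codeword is 3 bits.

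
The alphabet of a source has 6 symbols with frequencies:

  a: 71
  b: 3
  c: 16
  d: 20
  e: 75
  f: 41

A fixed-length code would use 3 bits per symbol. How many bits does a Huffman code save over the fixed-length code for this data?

Fixed-length: 3 bits × 226 symbols = 678 bits.
Huffman merges:
merge b(3) and c(16): 19
merge 19 and d(20): 39
merge 39 and f(41): 80
merge a(71) and e(75): 146
merge 80 and 146: 226
Huffman total = 19 + 39 + 80 + 146 + 226 = 510 bits.
Saving = 678 − 510 = 168 bits.

168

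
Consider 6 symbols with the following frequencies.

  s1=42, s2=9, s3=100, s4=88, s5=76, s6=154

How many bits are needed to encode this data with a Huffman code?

Build the Huffman tree bottom-up:
s2(9) + s1(42) → 51
51 + s5(76) → 127
s4(88) + s3(100) → 188
127 + s6(154) → 281
188 + 281 → 469
The encoded length is the sum of every internal node's weight: 51 + 127 + 188 + 281 + 469 = 1116 bits.

1116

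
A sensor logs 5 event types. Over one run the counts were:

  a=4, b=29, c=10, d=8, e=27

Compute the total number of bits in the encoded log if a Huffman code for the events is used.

Build the Huffman tree bottom-up:
combine a(4), d(8) → 12
combine c(10), 12 → 22
combine 22, e(27) → 49
combine b(29), 49 → 78
Each symbol's bit-cost is frequency × depth; summing gives 161 bits (equivalently 12 + 22 + 49 + 78).

161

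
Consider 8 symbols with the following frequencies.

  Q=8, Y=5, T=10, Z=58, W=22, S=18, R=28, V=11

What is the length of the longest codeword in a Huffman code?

4

Merge the two lowest-weight nodes at each step:
Y(5) + Q(8) → 13
T(10) + V(11) → 21
13 + S(18) → 31
21 + W(22) → 43
R(28) + 31 → 59
43 + Z(58) → 101
59 + 101 → 160
The first pair merged (Y, Q) ends up deepest, at depth 4.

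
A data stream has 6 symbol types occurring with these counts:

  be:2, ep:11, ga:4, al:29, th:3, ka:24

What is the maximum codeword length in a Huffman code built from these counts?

Merge the two lowest-weight nodes at each step:
combine be(2), th(3) → 5
combine ga(4), 5 → 9
combine 9, ep(11) → 20
combine 20, ka(24) → 44
combine al(29), 44 → 73
Maximum depth reached is 5.

5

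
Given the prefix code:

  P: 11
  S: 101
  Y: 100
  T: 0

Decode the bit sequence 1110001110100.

PYTPSTT

Read left to right; each codeword is recognised as soon as it completes (prefix code):
  11→P | 100→Y | 0→T | 11→P | 101→S | 0→T | 0→T
Decoded message: PYTPSTT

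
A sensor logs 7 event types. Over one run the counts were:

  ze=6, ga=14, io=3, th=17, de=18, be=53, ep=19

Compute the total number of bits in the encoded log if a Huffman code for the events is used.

Greedily combine the two least-frequent nodes:
combine io(3), ze(6) → 9
combine 9, ga(14) → 23
combine th(17), de(18) → 35
combine ep(19), 23 → 42
combine 35, 42 → 77
combine be(53), 77 → 130
Each symbol's bit-cost is frequency × depth; summing gives 316 bits (equivalently 9 + 23 + 35 + 42 + 77 + 130).

316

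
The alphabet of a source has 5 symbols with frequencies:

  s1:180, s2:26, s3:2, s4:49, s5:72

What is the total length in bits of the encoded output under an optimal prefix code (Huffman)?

Merge the two smallest weights repeatedly:
merge s3(2) and s2(26): 28
merge 28 and s4(49): 77
merge s5(72) and 77: 149
merge 149 and s1(180): 329
The encoded length is the sum of every internal node's weight: 28 + 77 + 149 + 329 = 583 bits.

583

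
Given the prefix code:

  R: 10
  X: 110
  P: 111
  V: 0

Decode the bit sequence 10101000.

Read left to right; each codeword is recognised as soon as it completes (prefix code):
  10→R | 10→R | 10→R | 0→V | 0→V
Decoded message: RRRVV

RRRVV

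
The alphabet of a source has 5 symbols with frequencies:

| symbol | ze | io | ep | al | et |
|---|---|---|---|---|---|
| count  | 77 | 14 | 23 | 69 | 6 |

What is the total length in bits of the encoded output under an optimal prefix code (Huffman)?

Build the Huffman tree bottom-up:
merge et(6) and io(14): 20
merge 20 and ep(23): 43
merge 43 and al(69): 112
merge ze(77) and 112: 189
The encoded length is the sum of every internal node's weight: 20 + 43 + 112 + 189 = 364 bits.

364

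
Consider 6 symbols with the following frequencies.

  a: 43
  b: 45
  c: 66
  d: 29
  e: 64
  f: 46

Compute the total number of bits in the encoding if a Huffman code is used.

Merge the two smallest weights repeatedly:
combine d(29), a(43) → 72
combine b(45), f(46) → 91
combine e(64), c(66) → 130
combine 72, 91 → 163
combine 130, 163 → 293
Total encoded bits = sum of merged weights = 72 + 91 + 130 + 163 + 293 = 749.

749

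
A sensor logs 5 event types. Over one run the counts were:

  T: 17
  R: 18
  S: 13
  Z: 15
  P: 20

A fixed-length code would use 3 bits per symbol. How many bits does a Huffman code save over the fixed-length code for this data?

Fixed-length: 3 bits × 83 symbols = 249 bits.
Huffman merges:
combine S(13), Z(15) → 28
combine T(17), R(18) → 35
combine P(20), 28 → 48
combine 35, 48 → 83
Huffman total = 28 + 35 + 48 + 83 = 194 bits.
Saving = 249 − 194 = 55 bits.

55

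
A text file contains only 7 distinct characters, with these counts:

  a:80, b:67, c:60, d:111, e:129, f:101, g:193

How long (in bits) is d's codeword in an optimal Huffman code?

Huffman merges, smallest pair first:
c(60) + b(67) → 127
a(80) + f(101) → 181
d(111) + 127 → 238
e(129) + 181 → 310
g(193) + 238 → 431
310 + 431 → 741
d's leaf is at depth 3, giving a 3-bit codeword.

3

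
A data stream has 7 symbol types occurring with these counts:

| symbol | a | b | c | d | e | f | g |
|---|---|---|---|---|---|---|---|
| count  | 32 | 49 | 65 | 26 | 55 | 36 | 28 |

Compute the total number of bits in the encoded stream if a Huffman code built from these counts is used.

807

Greedily combine the two least-frequent nodes:
combine d(26), g(28) → 54
combine a(32), f(36) → 68
combine b(49), 54 → 103
combine e(55), c(65) → 120
combine 68, 103 → 171
combine 120, 171 → 291
Total encoded bits = sum of merged weights = 54 + 68 + 103 + 120 + 171 + 291 = 807.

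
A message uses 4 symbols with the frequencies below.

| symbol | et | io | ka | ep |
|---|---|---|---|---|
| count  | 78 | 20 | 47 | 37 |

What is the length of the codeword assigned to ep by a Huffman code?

3

Repeatedly merge the two smallest:
combine io(20), ep(37) → 57
combine ka(47), 57 → 104
combine et(78), 104 → 182
The subtree containing ep is merged 3 times, so code length = 3.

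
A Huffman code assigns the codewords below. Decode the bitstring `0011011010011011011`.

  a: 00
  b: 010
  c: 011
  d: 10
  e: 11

Read left to right; each codeword is recognised as soon as it completes (prefix code):
  00→a | 11→e | 011→c | 010→b | 011→c | 011→c | 011→c
Decoded message: aecbccc

aecbccc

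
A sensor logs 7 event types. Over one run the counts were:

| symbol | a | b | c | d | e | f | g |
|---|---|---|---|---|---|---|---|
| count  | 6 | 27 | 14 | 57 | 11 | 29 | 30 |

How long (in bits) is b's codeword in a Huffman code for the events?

Repeatedly merge the two smallest:
combine a(6), e(11) → 17
combine c(14), 17 → 31
combine b(27), f(29) → 56
combine g(30), 31 → 61
combine 56, d(57) → 113
combine 61, 113 → 174
b sits 3 levels below the root, so its codeword is 3 bits.

3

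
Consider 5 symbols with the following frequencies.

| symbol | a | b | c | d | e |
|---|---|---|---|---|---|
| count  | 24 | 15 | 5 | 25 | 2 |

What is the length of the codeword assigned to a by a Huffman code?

2

Build the tree from the bottom:
combine e(2), c(5) → 7
combine 7, b(15) → 22
combine 22, a(24) → 46
combine d(25), 46 → 71
a's leaf is at depth 2, giving a 2-bit codeword.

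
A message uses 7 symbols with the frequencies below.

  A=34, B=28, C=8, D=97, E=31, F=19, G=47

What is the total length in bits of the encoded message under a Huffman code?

675

Greedily combine the two least-frequent nodes:
combine C(8), F(19) → 27
combine 27, B(28) → 55
combine E(31), A(34) → 65
combine G(47), 55 → 102
combine 65, D(97) → 162
combine 102, 162 → 264
Total encoded bits = sum of merged weights = 27 + 55 + 65 + 102 + 162 + 264 = 675.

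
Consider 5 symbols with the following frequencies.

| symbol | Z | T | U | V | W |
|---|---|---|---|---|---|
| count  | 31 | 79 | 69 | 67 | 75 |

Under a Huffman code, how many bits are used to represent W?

2

Build the tree from the bottom:
combine Z(31), V(67) → 98
combine U(69), W(75) → 144
combine T(79), 98 → 177
combine 144, 177 → 321
The subtree containing W is merged 2 times, so code length = 2.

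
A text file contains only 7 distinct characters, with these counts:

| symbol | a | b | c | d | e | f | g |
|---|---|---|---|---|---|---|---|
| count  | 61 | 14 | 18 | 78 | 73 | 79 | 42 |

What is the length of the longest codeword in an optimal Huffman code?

Merge the two lowest-weight nodes at each step:
merge b(14) and c(18): 32
merge 32 and g(42): 74
merge a(61) and e(73): 134
merge 74 and d(78): 152
merge f(79) and 134: 213
merge 152 and 213: 365
The rarest symbols sit at the bottom; the longest codeword is 4 bits.

4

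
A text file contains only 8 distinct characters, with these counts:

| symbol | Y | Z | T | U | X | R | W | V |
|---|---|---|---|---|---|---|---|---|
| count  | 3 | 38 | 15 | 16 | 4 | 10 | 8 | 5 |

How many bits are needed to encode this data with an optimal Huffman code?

Greedily combine the two least-frequent nodes:
Y(3) + X(4) → 7
V(5) + 7 → 12
W(8) + R(10) → 18
12 + T(15) → 27
U(16) + 18 → 34
27 + 34 → 61
Z(38) + 61 → 99
The encoded length is the sum of every internal node's weight: 7 + 12 + 18 + 27 + 34 + 61 + 99 = 258 bits.

258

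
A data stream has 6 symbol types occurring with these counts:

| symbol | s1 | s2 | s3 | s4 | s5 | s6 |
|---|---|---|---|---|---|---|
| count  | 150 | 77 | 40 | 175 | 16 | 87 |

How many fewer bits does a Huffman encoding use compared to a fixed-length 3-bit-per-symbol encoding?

356

Fixed-length: 3 bits × 545 symbols = 1635 bits.
Huffman merges:
combine s5(16), s3(40) → 56
combine 56, s2(77) → 133
combine s6(87), 133 → 220
combine s1(150), s4(175) → 325
combine 220, 325 → 545
Huffman total = 56 + 133 + 220 + 325 + 545 = 1279 bits.
Saving = 1635 − 1279 = 356 bits.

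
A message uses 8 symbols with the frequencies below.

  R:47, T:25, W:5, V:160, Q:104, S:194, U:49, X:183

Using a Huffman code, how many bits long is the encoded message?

Build the Huffman tree bottom-up:
combine W(5), T(25) → 30
combine 30, R(47) → 77
combine U(49), 77 → 126
combine Q(104), 126 → 230
combine V(160), X(183) → 343
combine S(194), 230 → 424
combine 343, 424 → 767
Total encoded bits = sum of merged weights = 30 + 77 + 126 + 230 + 343 + 424 + 767 = 1997.

1997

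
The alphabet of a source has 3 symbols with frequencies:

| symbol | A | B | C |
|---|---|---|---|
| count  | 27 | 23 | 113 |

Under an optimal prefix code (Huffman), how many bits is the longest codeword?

Merge the two lowest-weight nodes at each step:
B(23) + A(27) → 50
50 + C(113) → 163
The first pair merged (B, A) ends up deepest, at depth 2.

2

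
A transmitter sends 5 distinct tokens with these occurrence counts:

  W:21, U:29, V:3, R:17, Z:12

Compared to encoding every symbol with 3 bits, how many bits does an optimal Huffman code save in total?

67

Fixed-length: 3 bits × 82 symbols = 246 bits.
Huffman merges:
V(3) + Z(12) → 15
15 + R(17) → 32
W(21) + U(29) → 50
32 + 50 → 82
Huffman total = 15 + 32 + 50 + 82 = 179 bits.
Saving = 246 − 179 = 67 bits.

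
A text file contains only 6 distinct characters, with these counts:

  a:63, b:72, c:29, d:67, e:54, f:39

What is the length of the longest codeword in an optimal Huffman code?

Merge the two lowest-weight nodes at each step:
c(29) + f(39) → 68
e(54) + a(63) → 117
d(67) + 68 → 135
b(72) + 117 → 189
135 + 189 → 324
The first pair merged (c, f) ends up deepest, at depth 3.

3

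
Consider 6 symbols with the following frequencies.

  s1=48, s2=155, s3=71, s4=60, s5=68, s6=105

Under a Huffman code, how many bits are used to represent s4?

Repeatedly merge the two smallest:
merge s1(48) and s4(60): 108
merge s5(68) and s3(71): 139
merge s6(105) and 108: 213
merge 139 and s2(155): 294
merge 213 and 294: 507
s4's leaf is at depth 3, giving a 3-bit codeword.

3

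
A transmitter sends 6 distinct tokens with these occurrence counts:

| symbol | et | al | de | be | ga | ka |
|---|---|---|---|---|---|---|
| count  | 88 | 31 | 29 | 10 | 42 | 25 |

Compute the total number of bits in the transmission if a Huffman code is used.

Build the Huffman tree bottom-up:
combine be(10), ka(25) → 35
combine de(29), al(31) → 60
combine 35, ga(42) → 77
combine 60, 77 → 137
combine et(88), 137 → 225
The encoded length is the sum of every internal node's weight: 35 + 60 + 77 + 137 + 225 = 534 bits.

534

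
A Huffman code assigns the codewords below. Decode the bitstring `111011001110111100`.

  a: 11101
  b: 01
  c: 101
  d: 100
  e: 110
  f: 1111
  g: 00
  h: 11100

adah

Read left to right; each codeword is recognised as soon as it completes (prefix code):
  11101→a | 100→d | 11101→a | 11100→h
Decoded message: adah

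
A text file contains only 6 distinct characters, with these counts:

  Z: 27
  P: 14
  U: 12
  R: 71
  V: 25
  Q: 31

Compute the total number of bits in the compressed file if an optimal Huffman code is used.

424

Build the Huffman tree bottom-up:
combine U(12), P(14) → 26
combine V(25), 26 → 51
combine Z(27), Q(31) → 58
combine 51, 58 → 109
combine R(71), 109 → 180
Total encoded bits = sum of merged weights = 26 + 51 + 58 + 109 + 180 = 424.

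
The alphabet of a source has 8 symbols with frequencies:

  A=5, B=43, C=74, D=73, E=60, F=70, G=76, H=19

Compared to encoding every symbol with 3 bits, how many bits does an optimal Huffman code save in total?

59

Fixed-length: 3 bits × 420 symbols = 1260 bits.
Huffman merges:
combine A(5), H(19) → 24
combine 24, B(43) → 67
combine E(60), 67 → 127
combine F(70), D(73) → 143
combine C(74), G(76) → 150
combine 127, 143 → 270
combine 150, 270 → 420
Huffman total = 24 + 67 + 127 + 143 + 150 + 270 + 420 = 1201 bits.
Saving = 1260 − 1201 = 59 bits.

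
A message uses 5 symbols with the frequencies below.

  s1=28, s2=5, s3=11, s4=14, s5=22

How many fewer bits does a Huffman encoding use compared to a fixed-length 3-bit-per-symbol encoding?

Fixed-length: 3 bits × 80 symbols = 240 bits.
Huffman merges:
combine s2(5), s3(11) → 16
combine s4(14), 16 → 30
combine s5(22), s1(28) → 50
combine 30, 50 → 80
Huffman total = 16 + 30 + 50 + 80 = 176 bits.
Saving = 240 − 176 = 64 bits.

64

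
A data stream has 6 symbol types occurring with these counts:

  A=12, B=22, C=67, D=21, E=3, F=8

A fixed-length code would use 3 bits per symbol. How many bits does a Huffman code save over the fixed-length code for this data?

Fixed-length: 3 bits × 133 symbols = 399 bits.
Huffman merges:
E(3) + F(8) → 11
11 + A(12) → 23
D(21) + B(22) → 43
23 + 43 → 66
66 + C(67) → 133
Huffman total = 11 + 23 + 43 + 66 + 133 = 276 bits.
Saving = 399 − 276 = 123 bits.

123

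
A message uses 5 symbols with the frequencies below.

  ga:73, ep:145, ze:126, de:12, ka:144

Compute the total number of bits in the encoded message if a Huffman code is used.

1085

Greedily combine the two least-frequent nodes:
de(12) + ga(73) → 85
85 + ze(126) → 211
ka(144) + ep(145) → 289
211 + 289 → 500
Each symbol's bit-cost is frequency × depth; summing gives 1085 bits (equivalently 85 + 211 + 289 + 500).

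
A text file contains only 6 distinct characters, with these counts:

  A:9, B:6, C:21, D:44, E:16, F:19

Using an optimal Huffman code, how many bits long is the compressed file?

272

Merge the two smallest weights repeatedly:
merge B(6) and A(9): 15
merge 15 and E(16): 31
merge F(19) and C(21): 40
merge 31 and 40: 71
merge D(44) and 71: 115
Total encoded bits = sum of merged weights = 15 + 31 + 40 + 71 + 115 = 272.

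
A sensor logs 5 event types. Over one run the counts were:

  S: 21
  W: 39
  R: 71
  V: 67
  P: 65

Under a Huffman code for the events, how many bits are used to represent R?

Huffman merges, smallest pair first:
merge S(21) and W(39): 60
merge 60 and P(65): 125
merge V(67) and R(71): 138
merge 125 and 138: 263
R sits 2 levels below the root, so its codeword is 2 bits.

2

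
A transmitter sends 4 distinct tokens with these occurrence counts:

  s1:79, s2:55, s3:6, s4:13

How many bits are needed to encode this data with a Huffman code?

Build the Huffman tree bottom-up:
merge s3(6) and s4(13): 19
merge 19 and s2(55): 74
merge 74 and s1(79): 153
Total encoded bits = sum of merged weights = 19 + 74 + 153 = 246.

246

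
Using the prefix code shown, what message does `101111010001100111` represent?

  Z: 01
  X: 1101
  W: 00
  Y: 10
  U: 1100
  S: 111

Read left to right; each codeword is recognised as soon as it completes (prefix code):
  10→Y | 111→S | 10→Y | 10→Y | 00→W | 1100→U | 111→S
Decoded message: YSYYWUS

YSYYWUS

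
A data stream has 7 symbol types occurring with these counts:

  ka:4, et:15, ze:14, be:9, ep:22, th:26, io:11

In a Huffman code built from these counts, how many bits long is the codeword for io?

Build the tree from the bottom:
ka(4) + be(9) → 13
io(11) + 13 → 24
ze(14) + et(15) → 29
ep(22) + 24 → 46
th(26) + 29 → 55
46 + 55 → 101
io sits 3 levels below the root, so its codeword is 3 bits.

3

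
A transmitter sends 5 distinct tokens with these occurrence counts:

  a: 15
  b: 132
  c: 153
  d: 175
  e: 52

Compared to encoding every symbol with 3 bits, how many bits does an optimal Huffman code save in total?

Fixed-length: 3 bits × 527 symbols = 1581 bits.
Huffman merges:
a(15) + e(52) → 67
67 + b(132) → 199
c(153) + d(175) → 328
199 + 328 → 527
Huffman total = 67 + 199 + 328 + 527 = 1121 bits.
Saving = 1581 − 1121 = 460 bits.

460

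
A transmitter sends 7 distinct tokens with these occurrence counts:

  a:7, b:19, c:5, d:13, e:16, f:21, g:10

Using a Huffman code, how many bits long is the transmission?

Greedily combine the two least-frequent nodes:
c(5) + a(7) → 12
g(10) + 12 → 22
d(13) + e(16) → 29
b(19) + f(21) → 40
22 + 29 → 51
40 + 51 → 91
Each symbol's bit-cost is frequency × depth; summing gives 245 bits (equivalently 12 + 22 + 29 + 40 + 51 + 91).

245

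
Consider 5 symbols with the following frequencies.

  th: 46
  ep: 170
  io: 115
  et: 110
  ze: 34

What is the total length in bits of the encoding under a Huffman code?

1030

Build the Huffman tree bottom-up:
merge ze(34) and th(46): 80
merge 80 and et(110): 190
merge io(115) and ep(170): 285
merge 190 and 285: 475
The encoded length is the sum of every internal node's weight: 80 + 190 + 285 + 475 = 1030 bits.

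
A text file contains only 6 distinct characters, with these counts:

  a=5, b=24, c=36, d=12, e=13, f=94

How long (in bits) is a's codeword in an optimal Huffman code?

5

Build the tree from the bottom:
a(5) + d(12) → 17
e(13) + 17 → 30
b(24) + 30 → 54
c(36) + 54 → 90
90 + f(94) → 184
a sits 5 levels below the root, so its codeword is 5 bits.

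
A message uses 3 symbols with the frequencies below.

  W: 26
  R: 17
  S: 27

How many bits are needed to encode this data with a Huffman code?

113

Build the Huffman tree bottom-up:
merge R(17) and W(26): 43
merge S(27) and 43: 70
Total encoded bits = sum of merged weights = 43 + 70 = 113.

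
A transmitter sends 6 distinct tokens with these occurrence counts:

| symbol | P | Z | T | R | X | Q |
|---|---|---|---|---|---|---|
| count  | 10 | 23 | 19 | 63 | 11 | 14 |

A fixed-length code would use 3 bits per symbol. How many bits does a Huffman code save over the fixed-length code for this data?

105

Fixed-length: 3 bits × 140 symbols = 420 bits.
Huffman merges:
combine P(10), X(11) → 21
combine Q(14), T(19) → 33
combine 21, Z(23) → 44
combine 33, 44 → 77
combine R(63), 77 → 140
Huffman total = 21 + 33 + 44 + 77 + 140 = 315 bits.
Saving = 420 − 315 = 105 bits.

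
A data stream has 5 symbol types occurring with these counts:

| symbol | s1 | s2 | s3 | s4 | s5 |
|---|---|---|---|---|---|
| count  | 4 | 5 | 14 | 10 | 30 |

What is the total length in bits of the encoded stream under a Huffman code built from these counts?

Greedily combine the two least-frequent nodes:
merge s1(4) and s2(5): 9
merge 9 and s4(10): 19
merge s3(14) and 19: 33
merge s5(30) and 33: 63
The encoded length is the sum of every internal node's weight: 9 + 19 + 33 + 63 = 124 bits.

124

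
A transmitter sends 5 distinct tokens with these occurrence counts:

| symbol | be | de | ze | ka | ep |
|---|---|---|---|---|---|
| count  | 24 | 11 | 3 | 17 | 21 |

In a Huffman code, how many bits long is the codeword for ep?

2

Repeatedly merge the two smallest:
merge ze(3) and de(11): 14
merge 14 and ka(17): 31
merge ep(21) and be(24): 45
merge 31 and 45: 76
ep sits 2 levels below the root, so its codeword is 2 bits.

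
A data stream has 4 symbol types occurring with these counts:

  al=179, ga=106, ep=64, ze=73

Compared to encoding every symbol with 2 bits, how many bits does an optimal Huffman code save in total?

Fixed-length: 2 bits × 422 symbols = 844 bits.
Huffman merges:
merge ep(64) and ze(73): 137
merge ga(106) and 137: 243
merge al(179) and 243: 422
Huffman total = 137 + 243 + 422 = 802 bits.
Saving = 844 − 802 = 42 bits.

42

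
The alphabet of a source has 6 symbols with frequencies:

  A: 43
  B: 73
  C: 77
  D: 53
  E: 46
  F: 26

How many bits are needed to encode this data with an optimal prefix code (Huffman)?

804

Greedily combine the two least-frequent nodes:
F(26) + A(43) → 69
E(46) + D(53) → 99
69 + B(73) → 142
C(77) + 99 → 176
142 + 176 → 318
Each symbol's bit-cost is frequency × depth; summing gives 804 bits (equivalently 69 + 99 + 142 + 176 + 318).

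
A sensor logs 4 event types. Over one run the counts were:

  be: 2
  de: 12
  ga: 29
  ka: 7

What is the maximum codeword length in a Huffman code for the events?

Merge the two lowest-weight nodes at each step:
be(2) + ka(7) → 9
9 + de(12) → 21
21 + ga(29) → 50
Maximum depth reached is 3.

3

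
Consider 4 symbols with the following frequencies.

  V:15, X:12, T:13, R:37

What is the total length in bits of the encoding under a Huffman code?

Build the Huffman tree bottom-up:
combine X(12), T(13) → 25
combine V(15), 25 → 40
combine R(37), 40 → 77
The encoded length is the sum of every internal node's weight: 25 + 40 + 77 = 142 bits.

142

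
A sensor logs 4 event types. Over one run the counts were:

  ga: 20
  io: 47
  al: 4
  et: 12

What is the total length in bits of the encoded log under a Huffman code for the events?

135

Merge the two smallest weights repeatedly:
al(4) + et(12) → 16
16 + ga(20) → 36
36 + io(47) → 83
Each symbol's bit-cost is frequency × depth; summing gives 135 bits (equivalently 16 + 36 + 83).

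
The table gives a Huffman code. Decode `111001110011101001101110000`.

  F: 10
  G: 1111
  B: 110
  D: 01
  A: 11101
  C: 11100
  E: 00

CCAEBCE

Read left to right; each codeword is recognised as soon as it completes (prefix code):
  11100→C | 11100→C | 11101→A | 00→E | 110→B | 11100→C | 00→E
Decoded message: CCAEBCE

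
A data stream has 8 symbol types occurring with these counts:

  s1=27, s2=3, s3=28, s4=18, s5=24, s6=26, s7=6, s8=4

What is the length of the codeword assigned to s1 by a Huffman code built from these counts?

Huffman merges, smallest pair first:
merge s2(3) and s8(4): 7
merge s7(6) and 7: 13
merge 13 and s4(18): 31
merge s5(24) and s6(26): 50
merge s1(27) and s3(28): 55
merge 31 and 50: 81
merge 55 and 81: 136
s1 sits 2 levels below the root, so its codeword is 2 bits.

2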